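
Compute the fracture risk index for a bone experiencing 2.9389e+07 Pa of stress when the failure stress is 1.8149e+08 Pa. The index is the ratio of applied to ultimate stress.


FRI = applied / ultimate
FRI = 2.9389e+07 / 1.8149e+08
FRI = 0.1619


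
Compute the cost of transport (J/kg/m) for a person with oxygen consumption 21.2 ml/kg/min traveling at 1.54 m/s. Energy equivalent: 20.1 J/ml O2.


Power per kg = VO2 * 20.1 / 60
Power per kg = 21.2 * 20.1 / 60 = 7.1020 W/kg
Cost = power_per_kg / speed
Cost = 7.1020 / 1.54
Cost = 4.6117


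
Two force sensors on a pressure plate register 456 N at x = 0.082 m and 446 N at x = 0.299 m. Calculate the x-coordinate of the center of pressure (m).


COP_x = (F1*x1 + F2*x2) / (F1 + F2)
COP_x = (456*0.082 + 446*0.299) / (456 + 446)
Numerator = 170.7460
Denominator = 902
COP_x = 0.1893


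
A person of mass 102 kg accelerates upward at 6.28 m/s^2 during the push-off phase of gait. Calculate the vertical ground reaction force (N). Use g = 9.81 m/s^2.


GRF = m * (g + a)
GRF = 102 * (9.81 + 6.28)
GRF = 102 * 16.0900
GRF = 1641.1800


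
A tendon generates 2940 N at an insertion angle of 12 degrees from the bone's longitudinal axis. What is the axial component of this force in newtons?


F_eff = F_tendon * cos(theta)
theta = 12 deg = 0.2094 rad
cos(theta) = 0.9781
F_eff = 2940 * 0.9781
F_eff = 2875.7539


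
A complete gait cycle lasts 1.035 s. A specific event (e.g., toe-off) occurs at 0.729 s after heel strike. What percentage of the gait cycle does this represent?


pct = (event_time / cycle_time) * 100
pct = (0.729 / 1.035) * 100
ratio = 0.7043
pct = 70.4348


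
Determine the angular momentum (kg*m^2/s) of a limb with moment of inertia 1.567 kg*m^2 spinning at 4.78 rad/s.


L = I * omega
L = 1.567 * 4.78
L = 7.4903


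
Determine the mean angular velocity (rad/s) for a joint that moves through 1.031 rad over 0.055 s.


omega = delta_theta / delta_t
omega = 1.031 / 0.055
omega = 18.7455


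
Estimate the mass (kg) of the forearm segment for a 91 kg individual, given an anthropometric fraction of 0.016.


m_segment = body_mass * fraction
m_segment = 91 * 0.016
m_segment = 1.4560


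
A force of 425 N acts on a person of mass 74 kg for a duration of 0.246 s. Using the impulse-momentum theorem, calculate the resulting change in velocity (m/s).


J = F * dt = 425 * 0.246 = 104.5500 N*s
delta_v = J / m
delta_v = 104.5500 / 74
delta_v = 1.4128


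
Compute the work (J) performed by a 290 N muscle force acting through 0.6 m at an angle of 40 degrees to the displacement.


W = F * d * cos(theta)
theta = 40 deg = 0.6981 rad
cos(theta) = 0.7660
W = 290 * 0.6 * 0.7660
W = 133.2917


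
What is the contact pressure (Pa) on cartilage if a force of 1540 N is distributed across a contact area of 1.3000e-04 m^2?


P = F / A
P = 1540 / 1.3000e-04
P = 1.1846e+07


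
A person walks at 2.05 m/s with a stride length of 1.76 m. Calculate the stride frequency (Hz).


f = v / stride_length
f = 2.05 / 1.76
f = 1.1648


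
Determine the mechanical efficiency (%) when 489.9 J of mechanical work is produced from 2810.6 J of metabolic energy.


eta = (W_mech / E_meta) * 100
eta = (489.9 / 2810.6) * 100
ratio = 0.1743
eta = 17.4304


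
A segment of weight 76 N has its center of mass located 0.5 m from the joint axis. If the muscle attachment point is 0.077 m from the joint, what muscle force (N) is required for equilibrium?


F_muscle = W * d_load / d_muscle
F_muscle = 76 * 0.5 / 0.077
Numerator = 38.0000
F_muscle = 493.5065


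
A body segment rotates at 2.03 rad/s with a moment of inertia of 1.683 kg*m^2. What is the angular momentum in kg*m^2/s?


L = I * omega
L = 1.683 * 2.03
L = 3.4165


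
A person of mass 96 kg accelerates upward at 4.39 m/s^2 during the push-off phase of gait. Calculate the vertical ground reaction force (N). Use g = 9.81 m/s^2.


GRF = m * (g + a)
GRF = 96 * (9.81 + 4.39)
GRF = 96 * 14.2000
GRF = 1363.2000


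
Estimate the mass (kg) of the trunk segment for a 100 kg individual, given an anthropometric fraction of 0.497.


m_segment = body_mass * fraction
m_segment = 100 * 0.497
m_segment = 49.7000


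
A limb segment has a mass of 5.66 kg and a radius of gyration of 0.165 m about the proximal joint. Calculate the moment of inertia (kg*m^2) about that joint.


I = m * k^2
I = 5.66 * 0.165^2
k^2 = 0.0272
I = 0.1541


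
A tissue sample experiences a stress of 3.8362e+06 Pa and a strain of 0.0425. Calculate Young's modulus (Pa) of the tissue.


E = stress / strain
E = 3.8362e+06 / 0.0425
E = 9.0264e+07


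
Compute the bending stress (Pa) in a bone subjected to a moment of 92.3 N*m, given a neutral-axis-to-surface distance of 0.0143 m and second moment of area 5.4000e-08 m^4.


sigma = M * c / I
sigma = 92.3 * 0.0143 / 5.4000e-08
M * c = 1.3199
sigma = 2.4442e+07


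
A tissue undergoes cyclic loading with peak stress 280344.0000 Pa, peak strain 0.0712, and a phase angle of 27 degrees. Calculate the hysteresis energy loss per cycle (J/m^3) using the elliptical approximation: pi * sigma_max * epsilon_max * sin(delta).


E_loss = pi * sigma_max * epsilon_max * sin(delta)
delta = 27 deg = 0.4712 rad
sin(delta) = 0.4540
E_loss = pi * 280344.0000 * 0.0712 * 0.4540
E_loss = 28468.7171


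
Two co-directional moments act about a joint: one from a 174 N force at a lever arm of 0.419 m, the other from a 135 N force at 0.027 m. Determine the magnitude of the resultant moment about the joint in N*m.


M = F1 * d1 + F2 * d2
M = 174 * 0.419 + 135 * 0.027
M = 72.9060 + 3.6450
M = 76.5510


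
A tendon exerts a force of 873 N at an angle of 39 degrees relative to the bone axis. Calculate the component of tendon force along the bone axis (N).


F_eff = F_tendon * cos(theta)
theta = 39 deg = 0.6807 rad
cos(theta) = 0.7771
F_eff = 873 * 0.7771
F_eff = 678.4484


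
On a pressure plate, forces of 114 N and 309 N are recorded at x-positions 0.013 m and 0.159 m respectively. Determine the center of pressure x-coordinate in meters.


COP_x = (F1*x1 + F2*x2) / (F1 + F2)
COP_x = (114*0.013 + 309*0.159) / (114 + 309)
Numerator = 50.6130
Denominator = 423
COP_x = 0.1197


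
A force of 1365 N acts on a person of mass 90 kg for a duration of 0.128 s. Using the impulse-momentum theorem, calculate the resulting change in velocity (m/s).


J = F * dt = 1365 * 0.128 = 174.7200 N*s
delta_v = J / m
delta_v = 174.7200 / 90
delta_v = 1.9413


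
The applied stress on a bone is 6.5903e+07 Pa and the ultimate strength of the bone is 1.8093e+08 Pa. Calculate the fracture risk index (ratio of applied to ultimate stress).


FRI = applied / ultimate
FRI = 6.5903e+07 / 1.8093e+08
FRI = 0.3642


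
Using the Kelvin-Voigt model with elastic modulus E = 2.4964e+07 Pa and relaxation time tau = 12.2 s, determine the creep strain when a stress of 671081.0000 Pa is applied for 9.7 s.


epsilon(t) = (sigma/E) * (1 - exp(-t/tau))
sigma/E = 671081.0000 / 2.4964e+07 = 0.0269
exp(-t/tau) = exp(-9.7 / 12.2) = 0.4515
epsilon = 0.0269 * (1 - 0.4515)
epsilon = 0.0147


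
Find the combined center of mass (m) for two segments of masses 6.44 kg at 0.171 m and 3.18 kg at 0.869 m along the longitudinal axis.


COM = (m1*x1 + m2*x2) / (m1 + m2)
COM = (6.44*0.171 + 3.18*0.869) / (6.44 + 3.18)
Numerator = 3.8647
Denominator = 9.6200
COM = 0.4017


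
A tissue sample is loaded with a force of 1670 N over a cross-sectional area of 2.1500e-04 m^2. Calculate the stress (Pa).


stress = F / A
stress = 1670 / 2.1500e-04
stress = 7.7674e+06


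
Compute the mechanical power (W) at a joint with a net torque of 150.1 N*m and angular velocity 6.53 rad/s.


P = M * omega
P = 150.1 * 6.53
P = 980.1530


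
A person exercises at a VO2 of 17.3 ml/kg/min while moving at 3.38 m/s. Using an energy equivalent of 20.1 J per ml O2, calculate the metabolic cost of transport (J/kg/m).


Power per kg = VO2 * 20.1 / 60
Power per kg = 17.3 * 20.1 / 60 = 5.7955 W/kg
Cost = power_per_kg / speed
Cost = 5.7955 / 3.38
Cost = 1.7146


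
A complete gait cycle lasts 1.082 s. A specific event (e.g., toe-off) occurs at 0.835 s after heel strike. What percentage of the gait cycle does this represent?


pct = (event_time / cycle_time) * 100
pct = (0.835 / 1.082) * 100
ratio = 0.7717
pct = 77.1719


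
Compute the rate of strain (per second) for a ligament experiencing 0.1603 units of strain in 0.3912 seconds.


strain_rate = delta_strain / delta_t
strain_rate = 0.1603 / 0.3912
strain_rate = 0.4098


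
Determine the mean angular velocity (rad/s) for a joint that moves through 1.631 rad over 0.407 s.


omega = delta_theta / delta_t
omega = 1.631 / 0.407
omega = 4.0074


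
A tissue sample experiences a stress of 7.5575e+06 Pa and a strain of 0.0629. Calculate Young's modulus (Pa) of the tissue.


E = stress / strain
E = 7.5575e+06 / 0.0629
E = 1.2015e+08


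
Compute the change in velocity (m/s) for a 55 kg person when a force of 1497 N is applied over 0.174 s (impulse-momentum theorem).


J = F * dt = 1497 * 0.174 = 260.4780 N*s
delta_v = J / m
delta_v = 260.4780 / 55
delta_v = 4.7360


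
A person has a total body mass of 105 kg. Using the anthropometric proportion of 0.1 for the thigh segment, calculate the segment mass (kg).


m_segment = body_mass * fraction
m_segment = 105 * 0.1
m_segment = 10.5000


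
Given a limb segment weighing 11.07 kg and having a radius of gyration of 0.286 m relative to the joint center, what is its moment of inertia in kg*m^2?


I = m * k^2
I = 11.07 * 0.286^2
k^2 = 0.0818
I = 0.9055


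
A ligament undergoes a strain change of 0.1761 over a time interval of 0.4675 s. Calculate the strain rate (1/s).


strain_rate = delta_strain / delta_t
strain_rate = 0.1761 / 0.4675
strain_rate = 0.3767


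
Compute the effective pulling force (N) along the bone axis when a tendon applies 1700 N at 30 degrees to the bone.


F_eff = F_tendon * cos(theta)
theta = 30 deg = 0.5236 rad
cos(theta) = 0.8660
F_eff = 1700 * 0.8660
F_eff = 1472.2432


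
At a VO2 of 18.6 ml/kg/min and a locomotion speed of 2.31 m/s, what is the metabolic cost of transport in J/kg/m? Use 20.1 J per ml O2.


Power per kg = VO2 * 20.1 / 60
Power per kg = 18.6 * 20.1 / 60 = 6.2310 W/kg
Cost = power_per_kg / speed
Cost = 6.2310 / 2.31
Cost = 2.6974


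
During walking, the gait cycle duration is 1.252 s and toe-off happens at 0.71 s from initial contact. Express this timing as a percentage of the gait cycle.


pct = (event_time / cycle_time) * 100
pct = (0.71 / 1.252) * 100
ratio = 0.5671
pct = 56.7093


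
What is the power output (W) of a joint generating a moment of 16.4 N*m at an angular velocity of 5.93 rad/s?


P = M * omega
P = 16.4 * 5.93
P = 97.2520


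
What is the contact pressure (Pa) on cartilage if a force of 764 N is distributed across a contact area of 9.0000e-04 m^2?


P = F / A
P = 764 / 9.0000e-04
P = 848888.8889


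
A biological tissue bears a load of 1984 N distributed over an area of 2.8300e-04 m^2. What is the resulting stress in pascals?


stress = F / A
stress = 1984 / 2.8300e-04
stress = 7.0106e+06


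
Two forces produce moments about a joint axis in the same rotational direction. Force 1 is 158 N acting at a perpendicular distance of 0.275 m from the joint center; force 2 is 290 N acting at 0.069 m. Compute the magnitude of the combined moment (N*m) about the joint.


M = F1 * d1 + F2 * d2
M = 158 * 0.275 + 290 * 0.069
M = 43.4500 + 20.0100
M = 63.4600


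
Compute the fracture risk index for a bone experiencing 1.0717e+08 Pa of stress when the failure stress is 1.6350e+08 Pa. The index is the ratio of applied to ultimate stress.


FRI = applied / ultimate
FRI = 1.0717e+08 / 1.6350e+08
FRI = 0.6555


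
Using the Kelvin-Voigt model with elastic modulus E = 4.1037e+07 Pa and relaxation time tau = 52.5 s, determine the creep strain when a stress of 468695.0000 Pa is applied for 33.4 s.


epsilon(t) = (sigma/E) * (1 - exp(-t/tau))
sigma/E = 468695.0000 / 4.1037e+07 = 0.0114
exp(-t/tau) = exp(-33.4 / 52.5) = 0.5293
epsilon = 0.0114 * (1 - 0.5293)
epsilon = 0.0054


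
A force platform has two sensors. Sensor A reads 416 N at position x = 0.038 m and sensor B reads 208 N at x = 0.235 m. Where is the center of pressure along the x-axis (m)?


COP_x = (F1*x1 + F2*x2) / (F1 + F2)
COP_x = (416*0.038 + 208*0.235) / (416 + 208)
Numerator = 64.6880
Denominator = 624
COP_x = 0.1037


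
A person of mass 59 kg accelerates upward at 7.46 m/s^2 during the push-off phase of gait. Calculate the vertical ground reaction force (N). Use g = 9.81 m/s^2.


GRF = m * (g + a)
GRF = 59 * (9.81 + 7.46)
GRF = 59 * 17.2700
GRF = 1018.9300


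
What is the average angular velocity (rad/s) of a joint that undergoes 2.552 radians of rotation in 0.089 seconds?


omega = delta_theta / delta_t
omega = 2.552 / 0.089
omega = 28.6742


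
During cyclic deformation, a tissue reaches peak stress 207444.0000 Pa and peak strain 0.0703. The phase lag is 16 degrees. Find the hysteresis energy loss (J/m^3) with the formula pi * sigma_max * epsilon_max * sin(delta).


E_loss = pi * sigma_max * epsilon_max * sin(delta)
delta = 16 deg = 0.2793 rad
sin(delta) = 0.2756
E_loss = pi * 207444.0000 * 0.0703 * 0.2756
E_loss = 12628.2785


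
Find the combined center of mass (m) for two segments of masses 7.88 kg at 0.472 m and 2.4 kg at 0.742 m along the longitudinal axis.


COM = (m1*x1 + m2*x2) / (m1 + m2)
COM = (7.88*0.472 + 2.4*0.742) / (7.88 + 2.4)
Numerator = 5.5002
Denominator = 10.2800
COM = 0.5350


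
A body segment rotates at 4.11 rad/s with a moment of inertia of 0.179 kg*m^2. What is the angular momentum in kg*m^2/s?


L = I * omega
L = 0.179 * 4.11
L = 0.7357


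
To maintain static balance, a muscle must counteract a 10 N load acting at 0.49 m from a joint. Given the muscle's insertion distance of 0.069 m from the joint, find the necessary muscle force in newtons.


F_muscle = W * d_load / d_muscle
F_muscle = 10 * 0.49 / 0.069
Numerator = 4.9000
F_muscle = 71.0145


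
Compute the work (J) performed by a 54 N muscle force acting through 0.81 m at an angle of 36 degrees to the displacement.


W = F * d * cos(theta)
theta = 36 deg = 0.6283 rad
cos(theta) = 0.8090
W = 54 * 0.81 * 0.8090
W = 35.3864


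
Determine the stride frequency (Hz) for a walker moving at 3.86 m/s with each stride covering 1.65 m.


f = v / stride_length
f = 3.86 / 1.65
f = 2.3394


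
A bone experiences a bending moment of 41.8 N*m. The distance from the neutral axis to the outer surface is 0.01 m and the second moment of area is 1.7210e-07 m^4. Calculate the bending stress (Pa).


sigma = M * c / I
sigma = 41.8 * 0.01 / 1.7210e-07
M * c = 0.4180
sigma = 2.4288e+06


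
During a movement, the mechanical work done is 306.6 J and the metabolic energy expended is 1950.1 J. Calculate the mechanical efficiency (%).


eta = (W_mech / E_meta) * 100
eta = (306.6 / 1950.1) * 100
ratio = 0.1572
eta = 15.7223


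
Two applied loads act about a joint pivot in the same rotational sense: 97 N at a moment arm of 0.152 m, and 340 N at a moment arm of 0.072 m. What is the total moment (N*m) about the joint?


M = F1 * d1 + F2 * d2
M = 97 * 0.152 + 340 * 0.072
M = 14.7440 + 24.4800
M = 39.2240


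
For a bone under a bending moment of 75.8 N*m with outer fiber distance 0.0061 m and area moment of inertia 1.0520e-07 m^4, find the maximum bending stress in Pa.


sigma = M * c / I
sigma = 75.8 * 0.0061 / 1.0520e-07
M * c = 0.4624
sigma = 4.3952e+06


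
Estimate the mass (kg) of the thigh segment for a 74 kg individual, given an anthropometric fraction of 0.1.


m_segment = body_mass * fraction
m_segment = 74 * 0.1
m_segment = 7.4000


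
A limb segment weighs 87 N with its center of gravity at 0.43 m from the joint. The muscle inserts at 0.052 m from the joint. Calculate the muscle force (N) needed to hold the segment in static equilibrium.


F_muscle = W * d_load / d_muscle
F_muscle = 87 * 0.43 / 0.052
Numerator = 37.4100
F_muscle = 719.4231


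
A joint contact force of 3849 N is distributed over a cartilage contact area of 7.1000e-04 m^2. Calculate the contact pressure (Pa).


P = F / A
P = 3849 / 7.1000e-04
P = 5.4211e+06


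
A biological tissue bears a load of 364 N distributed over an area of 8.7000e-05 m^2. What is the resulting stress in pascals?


stress = F / A
stress = 364 / 8.7000e-05
stress = 4.1839e+06


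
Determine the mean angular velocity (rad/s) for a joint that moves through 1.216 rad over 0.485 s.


omega = delta_theta / delta_t
omega = 1.216 / 0.485
omega = 2.5072


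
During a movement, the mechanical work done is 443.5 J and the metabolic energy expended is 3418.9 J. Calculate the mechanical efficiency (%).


eta = (W_mech / E_meta) * 100
eta = (443.5 / 3418.9) * 100
ratio = 0.1297
eta = 12.9720


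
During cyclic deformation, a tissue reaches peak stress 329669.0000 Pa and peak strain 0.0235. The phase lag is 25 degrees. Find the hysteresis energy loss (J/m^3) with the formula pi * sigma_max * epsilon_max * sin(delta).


E_loss = pi * sigma_max * epsilon_max * sin(delta)
delta = 25 deg = 0.4363 rad
sin(delta) = 0.4226
E_loss = pi * 329669.0000 * 0.0235 * 0.4226
E_loss = 10285.9428


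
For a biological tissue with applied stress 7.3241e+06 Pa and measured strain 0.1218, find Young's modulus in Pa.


E = stress / strain
E = 7.3241e+06 / 0.1218
E = 6.0132e+07


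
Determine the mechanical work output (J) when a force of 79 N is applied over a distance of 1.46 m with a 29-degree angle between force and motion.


W = F * d * cos(theta)
theta = 29 deg = 0.5061 rad
cos(theta) = 0.8746
W = 79 * 1.46 * 0.8746
W = 100.8786


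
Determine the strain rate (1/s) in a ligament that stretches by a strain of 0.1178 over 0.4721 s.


strain_rate = delta_strain / delta_t
strain_rate = 0.1178 / 0.4721
strain_rate = 0.2495


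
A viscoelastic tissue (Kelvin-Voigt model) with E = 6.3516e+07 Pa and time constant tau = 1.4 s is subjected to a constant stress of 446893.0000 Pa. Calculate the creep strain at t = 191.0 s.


epsilon(t) = (sigma/E) * (1 - exp(-t/tau))
sigma/E = 446893.0000 / 6.3516e+07 = 0.0070
exp(-t/tau) = exp(-191.0 / 1.4) = 5.6211e-60
epsilon = 0.0070 * (1 - 5.6211e-60)
epsilon = 0.0070


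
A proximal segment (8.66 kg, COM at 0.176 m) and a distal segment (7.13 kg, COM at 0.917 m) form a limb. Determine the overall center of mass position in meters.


COM = (m1*x1 + m2*x2) / (m1 + m2)
COM = (8.66*0.176 + 7.13*0.917) / (8.66 + 7.13)
Numerator = 8.0624
Denominator = 15.7900
COM = 0.5106


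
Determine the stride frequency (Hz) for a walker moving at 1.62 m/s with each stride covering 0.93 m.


f = v / stride_length
f = 1.62 / 0.93
f = 1.7419


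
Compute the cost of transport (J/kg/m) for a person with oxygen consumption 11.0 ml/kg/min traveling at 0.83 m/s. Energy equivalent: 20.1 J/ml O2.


Power per kg = VO2 * 20.1 / 60
Power per kg = 11.0 * 20.1 / 60 = 3.6850 W/kg
Cost = power_per_kg / speed
Cost = 3.6850 / 0.83
Cost = 4.4398


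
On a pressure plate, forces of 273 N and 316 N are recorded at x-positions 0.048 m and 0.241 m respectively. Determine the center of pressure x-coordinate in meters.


COP_x = (F1*x1 + F2*x2) / (F1 + F2)
COP_x = (273*0.048 + 316*0.241) / (273 + 316)
Numerator = 89.2600
Denominator = 589
COP_x = 0.1515


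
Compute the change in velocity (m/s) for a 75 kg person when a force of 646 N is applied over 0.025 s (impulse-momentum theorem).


J = F * dt = 646 * 0.025 = 16.1500 N*s
delta_v = J / m
delta_v = 16.1500 / 75
delta_v = 0.2153


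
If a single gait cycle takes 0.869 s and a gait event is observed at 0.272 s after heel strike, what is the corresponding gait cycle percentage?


pct = (event_time / cycle_time) * 100
pct = (0.272 / 0.869) * 100
ratio = 0.3130
pct = 31.3003


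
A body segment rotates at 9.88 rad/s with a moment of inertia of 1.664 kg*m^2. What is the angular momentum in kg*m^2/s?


L = I * omega
L = 1.664 * 9.88
L = 16.4403


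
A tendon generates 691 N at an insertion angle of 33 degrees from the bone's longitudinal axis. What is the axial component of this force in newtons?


F_eff = F_tendon * cos(theta)
theta = 33 deg = 0.5760 rad
cos(theta) = 0.8387
F_eff = 691 * 0.8387
F_eff = 579.5214


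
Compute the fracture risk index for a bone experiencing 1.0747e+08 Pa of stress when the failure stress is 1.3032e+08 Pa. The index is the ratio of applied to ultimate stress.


FRI = applied / ultimate
FRI = 1.0747e+08 / 1.3032e+08
FRI = 0.8247


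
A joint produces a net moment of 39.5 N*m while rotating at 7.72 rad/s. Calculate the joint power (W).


P = M * omega
P = 39.5 * 7.72
P = 304.9400


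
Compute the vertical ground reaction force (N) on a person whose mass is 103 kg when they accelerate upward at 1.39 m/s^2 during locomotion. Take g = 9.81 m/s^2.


GRF = m * (g + a)
GRF = 103 * (9.81 + 1.39)
GRF = 103 * 11.2000
GRF = 1153.6000


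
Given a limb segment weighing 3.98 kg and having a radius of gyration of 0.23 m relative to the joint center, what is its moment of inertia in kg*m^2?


I = m * k^2
I = 3.98 * 0.23^2
k^2 = 0.0529
I = 0.2105


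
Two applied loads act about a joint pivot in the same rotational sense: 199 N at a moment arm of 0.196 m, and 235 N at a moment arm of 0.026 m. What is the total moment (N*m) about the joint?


M = F1 * d1 + F2 * d2
M = 199 * 0.196 + 235 * 0.026
M = 39.0040 + 6.1100
M = 45.1140


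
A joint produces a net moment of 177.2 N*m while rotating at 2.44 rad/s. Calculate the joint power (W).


P = M * omega
P = 177.2 * 2.44
P = 432.3680


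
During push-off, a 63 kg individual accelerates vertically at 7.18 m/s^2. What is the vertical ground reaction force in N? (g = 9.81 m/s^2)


GRF = m * (g + a)
GRF = 63 * (9.81 + 7.18)
GRF = 63 * 16.9900
GRF = 1070.3700


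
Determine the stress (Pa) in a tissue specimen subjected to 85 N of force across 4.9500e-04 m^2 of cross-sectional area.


stress = F / A
stress = 85 / 4.9500e-04
stress = 171717.1717


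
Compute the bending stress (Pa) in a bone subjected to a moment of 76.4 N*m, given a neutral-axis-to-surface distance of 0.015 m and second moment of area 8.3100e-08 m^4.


sigma = M * c / I
sigma = 76.4 * 0.015 / 8.3100e-08
M * c = 1.1460
sigma = 1.3791e+07


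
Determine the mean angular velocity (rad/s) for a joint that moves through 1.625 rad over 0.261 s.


omega = delta_theta / delta_t
omega = 1.625 / 0.261
omega = 6.2261


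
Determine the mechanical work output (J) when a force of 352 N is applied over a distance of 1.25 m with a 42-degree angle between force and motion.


W = F * d * cos(theta)
theta = 42 deg = 0.7330 rad
cos(theta) = 0.7431
W = 352 * 1.25 * 0.7431
W = 326.9837


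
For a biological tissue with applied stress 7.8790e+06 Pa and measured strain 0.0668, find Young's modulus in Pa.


E = stress / strain
E = 7.8790e+06 / 0.0668
E = 1.1795e+08


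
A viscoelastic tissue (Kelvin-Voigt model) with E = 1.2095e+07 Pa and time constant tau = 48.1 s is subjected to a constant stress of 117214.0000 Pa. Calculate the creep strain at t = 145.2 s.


epsilon(t) = (sigma/E) * (1 - exp(-t/tau))
sigma/E = 117214.0000 / 1.2095e+07 = 0.0097
exp(-t/tau) = exp(-145.2 / 48.1) = 0.0489
epsilon = 0.0097 * (1 - 0.0489)
epsilon = 0.0092


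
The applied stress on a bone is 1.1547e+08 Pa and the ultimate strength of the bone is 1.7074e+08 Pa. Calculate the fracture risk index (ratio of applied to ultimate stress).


FRI = applied / ultimate
FRI = 1.1547e+08 / 1.7074e+08
FRI = 0.6763


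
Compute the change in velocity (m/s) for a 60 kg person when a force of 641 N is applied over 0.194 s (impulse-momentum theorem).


J = F * dt = 641 * 0.194 = 124.3540 N*s
delta_v = J / m
delta_v = 124.3540 / 60
delta_v = 2.0726


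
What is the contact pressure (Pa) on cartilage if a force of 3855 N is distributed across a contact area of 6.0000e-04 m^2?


P = F / A
P = 3855 / 6.0000e-04
P = 6.4250e+06


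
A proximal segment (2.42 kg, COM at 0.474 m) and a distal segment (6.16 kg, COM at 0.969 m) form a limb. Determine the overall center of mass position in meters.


COM = (m1*x1 + m2*x2) / (m1 + m2)
COM = (2.42*0.474 + 6.16*0.969) / (2.42 + 6.16)
Numerator = 7.1161
Denominator = 8.5800
COM = 0.8294


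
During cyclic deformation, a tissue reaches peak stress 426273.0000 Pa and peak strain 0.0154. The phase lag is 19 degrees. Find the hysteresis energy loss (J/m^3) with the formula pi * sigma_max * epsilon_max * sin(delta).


E_loss = pi * sigma_max * epsilon_max * sin(delta)
delta = 19 deg = 0.3316 rad
sin(delta) = 0.3256
E_loss = pi * 426273.0000 * 0.0154 * 0.3256
E_loss = 6714.2937


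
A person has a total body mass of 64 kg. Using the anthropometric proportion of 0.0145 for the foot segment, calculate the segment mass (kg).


m_segment = body_mass * fraction
m_segment = 64 * 0.0145
m_segment = 0.9280


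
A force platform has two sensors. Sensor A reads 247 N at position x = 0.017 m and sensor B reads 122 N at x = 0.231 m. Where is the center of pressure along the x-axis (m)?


COP_x = (F1*x1 + F2*x2) / (F1 + F2)
COP_x = (247*0.017 + 122*0.231) / (247 + 122)
Numerator = 32.3810
Denominator = 369
COP_x = 0.0878


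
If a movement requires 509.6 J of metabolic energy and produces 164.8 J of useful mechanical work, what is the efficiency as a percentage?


eta = (W_mech / E_meta) * 100
eta = (164.8 / 509.6) * 100
ratio = 0.3234
eta = 32.3391


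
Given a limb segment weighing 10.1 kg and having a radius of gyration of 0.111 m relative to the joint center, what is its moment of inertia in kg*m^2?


I = m * k^2
I = 10.1 * 0.111^2
k^2 = 0.0123
I = 0.1244


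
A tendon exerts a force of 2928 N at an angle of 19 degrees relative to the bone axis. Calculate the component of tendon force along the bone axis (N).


F_eff = F_tendon * cos(theta)
theta = 19 deg = 0.3316 rad
cos(theta) = 0.9455
F_eff = 2928 * 0.9455
F_eff = 2768.4784


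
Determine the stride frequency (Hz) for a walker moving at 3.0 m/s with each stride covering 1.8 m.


f = v / stride_length
f = 3.0 / 1.8
f = 1.6667


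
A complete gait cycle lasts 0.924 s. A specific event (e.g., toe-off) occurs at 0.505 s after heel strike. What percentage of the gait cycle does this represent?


pct = (event_time / cycle_time) * 100
pct = (0.505 / 0.924) * 100
ratio = 0.5465
pct = 54.6537


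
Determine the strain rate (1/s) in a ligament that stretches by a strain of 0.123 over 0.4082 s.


strain_rate = delta_strain / delta_t
strain_rate = 0.123 / 0.4082
strain_rate = 0.3013


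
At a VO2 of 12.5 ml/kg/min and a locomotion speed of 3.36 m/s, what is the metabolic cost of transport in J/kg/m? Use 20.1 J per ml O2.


Power per kg = VO2 * 20.1 / 60
Power per kg = 12.5 * 20.1 / 60 = 4.1875 W/kg
Cost = power_per_kg / speed
Cost = 4.1875 / 3.36
Cost = 1.2463


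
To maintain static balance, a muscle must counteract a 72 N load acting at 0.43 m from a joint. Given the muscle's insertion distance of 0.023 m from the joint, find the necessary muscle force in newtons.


F_muscle = W * d_load / d_muscle
F_muscle = 72 * 0.43 / 0.023
Numerator = 30.9600
F_muscle = 1346.0870


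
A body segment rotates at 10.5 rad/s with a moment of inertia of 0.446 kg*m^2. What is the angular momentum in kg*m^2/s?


L = I * omega
L = 0.446 * 10.5
L = 4.6830


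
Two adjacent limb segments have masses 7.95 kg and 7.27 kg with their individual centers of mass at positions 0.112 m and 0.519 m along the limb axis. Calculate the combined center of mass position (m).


COM = (m1*x1 + m2*x2) / (m1 + m2)
COM = (7.95*0.112 + 7.27*0.519) / (7.95 + 7.27)
Numerator = 4.6635
Denominator = 15.2200
COM = 0.3064


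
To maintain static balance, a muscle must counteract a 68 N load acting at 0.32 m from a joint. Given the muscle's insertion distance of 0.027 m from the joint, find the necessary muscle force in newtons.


F_muscle = W * d_load / d_muscle
F_muscle = 68 * 0.32 / 0.027
Numerator = 21.7600
F_muscle = 805.9259


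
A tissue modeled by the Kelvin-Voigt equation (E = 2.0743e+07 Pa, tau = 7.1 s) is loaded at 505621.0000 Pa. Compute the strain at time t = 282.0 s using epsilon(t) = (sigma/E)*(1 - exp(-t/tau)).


epsilon(t) = (sigma/E) * (1 - exp(-t/tau))
sigma/E = 505621.0000 / 2.0743e+07 = 0.0244
exp(-t/tau) = exp(-282.0 / 7.1) = 5.6306e-18
epsilon = 0.0244 * (1 - 5.6306e-18)
epsilon = 0.0244


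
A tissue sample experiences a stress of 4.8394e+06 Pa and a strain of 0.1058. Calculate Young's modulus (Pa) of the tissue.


E = stress / strain
E = 4.8394e+06 / 0.1058
E = 4.5741e+07


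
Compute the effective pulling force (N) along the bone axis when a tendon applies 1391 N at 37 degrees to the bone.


F_eff = F_tendon * cos(theta)
theta = 37 deg = 0.6458 rad
cos(theta) = 0.7986
F_eff = 1391 * 0.7986
F_eff = 1110.9020


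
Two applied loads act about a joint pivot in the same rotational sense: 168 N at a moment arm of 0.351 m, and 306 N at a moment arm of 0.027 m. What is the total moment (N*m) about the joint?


M = F1 * d1 + F2 * d2
M = 168 * 0.351 + 306 * 0.027
M = 58.9680 + 8.2620
M = 67.2300


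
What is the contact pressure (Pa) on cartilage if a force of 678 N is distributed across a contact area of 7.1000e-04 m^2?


P = F / A
P = 678 / 7.1000e-04
P = 954929.5775


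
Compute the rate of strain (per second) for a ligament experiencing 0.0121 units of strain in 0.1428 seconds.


strain_rate = delta_strain / delta_t
strain_rate = 0.0121 / 0.1428
strain_rate = 0.0847


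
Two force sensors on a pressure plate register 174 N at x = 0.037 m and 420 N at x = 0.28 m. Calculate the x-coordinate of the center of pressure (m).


COP_x = (F1*x1 + F2*x2) / (F1 + F2)
COP_x = (174*0.037 + 420*0.28) / (174 + 420)
Numerator = 124.0380
Denominator = 594
COP_x = 0.2088


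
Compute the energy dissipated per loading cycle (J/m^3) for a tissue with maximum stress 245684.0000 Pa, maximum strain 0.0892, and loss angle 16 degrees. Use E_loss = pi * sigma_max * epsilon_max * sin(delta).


E_loss = pi * sigma_max * epsilon_max * sin(delta)
delta = 16 deg = 0.2793 rad
sin(delta) = 0.2756
E_loss = pi * 245684.0000 * 0.0892 * 0.2756
E_loss = 18977.0926


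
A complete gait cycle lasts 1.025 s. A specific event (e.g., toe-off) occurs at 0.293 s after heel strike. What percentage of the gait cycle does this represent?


pct = (event_time / cycle_time) * 100
pct = (0.293 / 1.025) * 100
ratio = 0.2859
pct = 28.5854


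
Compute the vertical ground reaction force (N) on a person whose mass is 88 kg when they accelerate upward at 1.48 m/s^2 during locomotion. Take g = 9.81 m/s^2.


GRF = m * (g + a)
GRF = 88 * (9.81 + 1.48)
GRF = 88 * 11.2900
GRF = 993.5200


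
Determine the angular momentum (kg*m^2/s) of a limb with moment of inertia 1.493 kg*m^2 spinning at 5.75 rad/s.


L = I * omega
L = 1.493 * 5.75
L = 8.5848


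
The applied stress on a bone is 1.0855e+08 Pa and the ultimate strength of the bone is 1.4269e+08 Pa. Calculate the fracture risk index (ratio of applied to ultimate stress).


FRI = applied / ultimate
FRI = 1.0855e+08 / 1.4269e+08
FRI = 0.7607


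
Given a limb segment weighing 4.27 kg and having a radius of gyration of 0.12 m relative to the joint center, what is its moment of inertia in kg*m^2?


I = m * k^2
I = 4.27 * 0.12^2
k^2 = 0.0144
I = 0.0615


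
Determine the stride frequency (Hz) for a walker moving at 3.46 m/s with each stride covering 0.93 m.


f = v / stride_length
f = 3.46 / 0.93
f = 3.7204


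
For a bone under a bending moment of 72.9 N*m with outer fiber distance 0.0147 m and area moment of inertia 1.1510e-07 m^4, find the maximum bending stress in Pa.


sigma = M * c / I
sigma = 72.9 * 0.0147 / 1.1510e-07
M * c = 1.0716
sigma = 9.3104e+06


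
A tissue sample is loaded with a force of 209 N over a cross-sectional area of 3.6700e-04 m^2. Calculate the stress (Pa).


stress = F / A
stress = 209 / 3.6700e-04
stress = 569482.2888


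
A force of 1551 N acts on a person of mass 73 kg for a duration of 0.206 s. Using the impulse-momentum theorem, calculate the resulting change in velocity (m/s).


J = F * dt = 1551 * 0.206 = 319.5060 N*s
delta_v = J / m
delta_v = 319.5060 / 73
delta_v = 4.3768


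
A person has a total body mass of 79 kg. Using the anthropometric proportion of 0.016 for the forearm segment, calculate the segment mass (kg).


m_segment = body_mass * fraction
m_segment = 79 * 0.016
m_segment = 1.2640


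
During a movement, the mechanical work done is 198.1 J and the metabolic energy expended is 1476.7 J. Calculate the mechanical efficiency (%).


eta = (W_mech / E_meta) * 100
eta = (198.1 / 1476.7) * 100
ratio = 0.1342
eta = 13.4150


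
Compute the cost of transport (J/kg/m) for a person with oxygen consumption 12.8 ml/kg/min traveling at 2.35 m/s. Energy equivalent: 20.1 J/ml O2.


Power per kg = VO2 * 20.1 / 60
Power per kg = 12.8 * 20.1 / 60 = 4.2880 W/kg
Cost = power_per_kg / speed
Cost = 4.2880 / 2.35
Cost = 1.8247


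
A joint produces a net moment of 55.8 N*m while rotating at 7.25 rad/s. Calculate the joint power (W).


P = M * omega
P = 55.8 * 7.25
P = 404.5500


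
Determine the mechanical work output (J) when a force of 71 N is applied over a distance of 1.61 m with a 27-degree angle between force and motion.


W = F * d * cos(theta)
theta = 27 deg = 0.4712 rad
cos(theta) = 0.8910
W = 71 * 1.61 * 0.8910
W = 101.8510


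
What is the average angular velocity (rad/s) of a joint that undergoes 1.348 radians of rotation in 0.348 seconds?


omega = delta_theta / delta_t
omega = 1.348 / 0.348
omega = 3.8736


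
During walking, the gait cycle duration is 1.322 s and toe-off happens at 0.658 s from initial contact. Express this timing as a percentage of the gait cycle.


pct = (event_time / cycle_time) * 100
pct = (0.658 / 1.322) * 100
ratio = 0.4977
pct = 49.7731


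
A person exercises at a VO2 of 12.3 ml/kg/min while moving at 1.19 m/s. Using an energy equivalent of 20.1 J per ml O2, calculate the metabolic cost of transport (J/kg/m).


Power per kg = VO2 * 20.1 / 60
Power per kg = 12.3 * 20.1 / 60 = 4.1205 W/kg
Cost = power_per_kg / speed
Cost = 4.1205 / 1.19
Cost = 3.4626


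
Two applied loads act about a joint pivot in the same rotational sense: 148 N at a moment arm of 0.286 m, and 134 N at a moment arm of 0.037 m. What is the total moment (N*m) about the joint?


M = F1 * d1 + F2 * d2
M = 148 * 0.286 + 134 * 0.037
M = 42.3280 + 4.9580
M = 47.2860


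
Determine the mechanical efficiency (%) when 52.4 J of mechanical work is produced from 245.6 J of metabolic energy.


eta = (W_mech / E_meta) * 100
eta = (52.4 / 245.6) * 100
ratio = 0.2134
eta = 21.3355


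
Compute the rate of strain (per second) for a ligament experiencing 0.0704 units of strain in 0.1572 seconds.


strain_rate = delta_strain / delta_t
strain_rate = 0.0704 / 0.1572
strain_rate = 0.4478


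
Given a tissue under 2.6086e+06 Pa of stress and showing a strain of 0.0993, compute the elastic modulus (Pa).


E = stress / strain
E = 2.6086e+06 / 0.0993
E = 2.6270e+07


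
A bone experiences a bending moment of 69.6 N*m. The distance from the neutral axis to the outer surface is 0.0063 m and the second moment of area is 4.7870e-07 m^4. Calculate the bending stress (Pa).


sigma = M * c / I
sigma = 69.6 * 0.0063 / 4.7870e-07
M * c = 0.4385
sigma = 915980.7813


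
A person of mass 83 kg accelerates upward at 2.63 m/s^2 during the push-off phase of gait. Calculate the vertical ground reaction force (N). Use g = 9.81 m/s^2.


GRF = m * (g + a)
GRF = 83 * (9.81 + 2.63)
GRF = 83 * 12.4400
GRF = 1032.5200


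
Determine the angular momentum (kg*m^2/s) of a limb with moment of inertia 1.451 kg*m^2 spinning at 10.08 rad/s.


L = I * omega
L = 1.451 * 10.08
L = 14.6261


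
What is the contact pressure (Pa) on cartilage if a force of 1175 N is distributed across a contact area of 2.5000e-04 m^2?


P = F / A
P = 1175 / 2.5000e-04
P = 4.7000e+06


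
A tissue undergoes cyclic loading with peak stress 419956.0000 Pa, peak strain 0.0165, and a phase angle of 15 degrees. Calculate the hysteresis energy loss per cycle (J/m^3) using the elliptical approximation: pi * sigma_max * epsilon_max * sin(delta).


E_loss = pi * sigma_max * epsilon_max * sin(delta)
delta = 15 deg = 0.2618 rad
sin(delta) = 0.2588
E_loss = pi * 419956.0000 * 0.0165 * 0.2588
E_loss = 5634.2205


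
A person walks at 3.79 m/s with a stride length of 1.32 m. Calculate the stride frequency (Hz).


f = v / stride_length
f = 3.79 / 1.32
f = 2.8712


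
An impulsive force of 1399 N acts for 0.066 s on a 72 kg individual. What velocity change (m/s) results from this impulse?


J = F * dt = 1399 * 0.066 = 92.3340 N*s
delta_v = J / m
delta_v = 92.3340 / 72
delta_v = 1.2824


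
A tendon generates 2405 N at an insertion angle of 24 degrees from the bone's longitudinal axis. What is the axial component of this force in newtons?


F_eff = F_tendon * cos(theta)
theta = 24 deg = 0.4189 rad
cos(theta) = 0.9135
F_eff = 2405 * 0.9135
F_eff = 2197.0768


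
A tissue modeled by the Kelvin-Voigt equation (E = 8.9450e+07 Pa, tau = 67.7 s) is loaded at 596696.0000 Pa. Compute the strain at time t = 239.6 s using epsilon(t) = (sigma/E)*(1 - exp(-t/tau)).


epsilon(t) = (sigma/E) * (1 - exp(-t/tau))
sigma/E = 596696.0000 / 8.9450e+07 = 0.0067
exp(-t/tau) = exp(-239.6 / 67.7) = 0.0290
epsilon = 0.0067 * (1 - 0.0290)
epsilon = 0.0065


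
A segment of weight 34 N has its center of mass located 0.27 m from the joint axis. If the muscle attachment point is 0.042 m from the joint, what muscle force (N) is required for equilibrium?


F_muscle = W * d_load / d_muscle
F_muscle = 34 * 0.27 / 0.042
Numerator = 9.1800
F_muscle = 218.5714


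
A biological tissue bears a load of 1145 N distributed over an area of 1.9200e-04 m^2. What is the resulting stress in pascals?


stress = F / A
stress = 1145 / 1.9200e-04
stress = 5.9635e+06


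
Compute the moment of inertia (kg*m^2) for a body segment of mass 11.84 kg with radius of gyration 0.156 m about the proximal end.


I = m * k^2
I = 11.84 * 0.156^2
k^2 = 0.0243
I = 0.2881


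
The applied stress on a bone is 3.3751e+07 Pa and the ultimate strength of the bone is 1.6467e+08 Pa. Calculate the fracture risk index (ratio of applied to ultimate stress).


FRI = applied / ultimate
FRI = 3.3751e+07 / 1.6467e+08
FRI = 0.2050


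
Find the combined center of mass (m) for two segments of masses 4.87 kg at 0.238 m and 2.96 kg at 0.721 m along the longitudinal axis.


COM = (m1*x1 + m2*x2) / (m1 + m2)
COM = (4.87*0.238 + 2.96*0.721) / (4.87 + 2.96)
Numerator = 3.2932
Denominator = 7.8300
COM = 0.4206


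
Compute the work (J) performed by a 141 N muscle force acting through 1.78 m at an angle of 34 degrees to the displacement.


W = F * d * cos(theta)
theta = 34 deg = 0.5934 rad
cos(theta) = 0.8290
W = 141 * 1.78 * 0.8290
W = 208.0718


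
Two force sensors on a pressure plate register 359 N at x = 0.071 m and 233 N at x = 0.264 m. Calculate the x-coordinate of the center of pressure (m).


COP_x = (F1*x1 + F2*x2) / (F1 + F2)
COP_x = (359*0.071 + 233*0.264) / (359 + 233)
Numerator = 87.0010
Denominator = 592
COP_x = 0.1470


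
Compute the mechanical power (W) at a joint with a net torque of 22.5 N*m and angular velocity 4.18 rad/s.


P = M * omega
P = 22.5 * 4.18
P = 94.0500


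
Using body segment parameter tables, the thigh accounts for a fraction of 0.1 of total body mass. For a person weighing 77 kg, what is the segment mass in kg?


m_segment = body_mass * fraction
m_segment = 77 * 0.1
m_segment = 7.7000
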